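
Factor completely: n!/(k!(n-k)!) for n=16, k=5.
C(16,5) = 4,368

Working:
This is the binomial coefficient C(16,5) = 4,368.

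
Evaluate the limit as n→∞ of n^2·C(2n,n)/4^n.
∞

Solution: C(2n,n) ~ 4^n/√(πn), so n^2·C(2n,n)/4^n ~ n^(2 − 1/2)/√π → ∞.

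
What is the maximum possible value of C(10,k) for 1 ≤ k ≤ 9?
252
C(10,k) is maximised at the centre of the row: C(10,5) = 252.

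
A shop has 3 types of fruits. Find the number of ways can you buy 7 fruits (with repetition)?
36

Explanation: Stars and bars: C(7+3-1, 7) = C(9, 7) = 36.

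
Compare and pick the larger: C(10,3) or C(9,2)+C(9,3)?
By Pascal's identity: C(10,3) = C(9,2)+C(9,3) = 120. Equal.
Final answer: Equal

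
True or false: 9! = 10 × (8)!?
9! = 9 × 8! = 362,880, but 10 × 8! = 403,200.
Final answer: False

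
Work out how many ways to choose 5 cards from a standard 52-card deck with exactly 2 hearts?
13 hearts and 39 non-hearts: C(13,2) × C(39,3) = 78 × 9139 = 712,842.

Answer: 712,842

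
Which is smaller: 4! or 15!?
4!

Solution: 4!=24, 15!=1,307,674,368,000. 15! > 4!.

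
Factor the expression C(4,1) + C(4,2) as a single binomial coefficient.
C(5,2)
By Pascal's identity: C(4,1) + C(4,2) = C(5,2) = 10.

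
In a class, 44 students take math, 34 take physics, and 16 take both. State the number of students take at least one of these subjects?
62

Explanation: |A∪B| = |A|+|B|-|A∩B| = 44+34-16 = 62.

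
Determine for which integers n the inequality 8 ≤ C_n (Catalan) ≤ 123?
C_3=5; C_4=14; C_5=42; C_6=132. So valid n = 4, 5.

Answer: 4, 5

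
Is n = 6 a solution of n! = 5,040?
No

Explanation: 6! = 6·5! = 6·120 = 720, which does not equal 5,040.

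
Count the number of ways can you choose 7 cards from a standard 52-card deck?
C(52,7) = 133,784,560.
Final answer: 133,784,560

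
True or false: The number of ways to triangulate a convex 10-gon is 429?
False

Triangulations of a convex 10-gon are counted by the Catalan number C_8: C_8 = C(16,8)/(8+1) = 12,870/9 = 1,430.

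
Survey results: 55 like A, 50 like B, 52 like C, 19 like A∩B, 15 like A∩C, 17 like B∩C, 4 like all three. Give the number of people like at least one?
110

Reasoning: |A∪B∪C| = 55+50+52-19-15-17+4 = 110.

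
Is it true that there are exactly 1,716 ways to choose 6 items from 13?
True

Working:
C(13,6) = 1,716.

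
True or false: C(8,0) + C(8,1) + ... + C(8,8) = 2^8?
True

Binomial theorem with x = y = 1: Σ C(8,i) = (1+1)^8 = 2^8 = 256. The statement holds.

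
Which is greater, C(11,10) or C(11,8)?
C(11,8)

Reasoning: C(11,10)=11, C(11,8)=165.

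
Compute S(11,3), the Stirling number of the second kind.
28,501

Explanation: Using the Stirling recurrence: S(n,k) = k·S(n-1,k) + S(n-1,k-1)
S(11,3) = 3·S(10,3) + S(10,2)
         = 3·9330 + 511
         = 27990 + 511
         = 28,501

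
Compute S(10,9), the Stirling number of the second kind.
Using the Stirling recurrence: S(n,k) = k·S(n-1,k) + S(n-1,k-1)
S(10,9) = 9·S(9,9) + S(9,8)
         = 9·1 + 36
         = 9 + 36
         = 45
Final answer: 45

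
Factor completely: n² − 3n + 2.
Seek roots whose sum is 3 and product is 2: (1, 2). So n² − 3n + 2 = (n − 1)(n − 2).

Answer: (n − 1)(n − 2)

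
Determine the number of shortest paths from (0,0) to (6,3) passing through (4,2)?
45
To (4,2): C(6,4)=15. From there: C(3,2)=3. Total: 45.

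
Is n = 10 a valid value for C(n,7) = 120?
Yes

C(10,7) = 10·9·8·7·6·5·4/7! = 604,800/5,040 = 120, which equals 120.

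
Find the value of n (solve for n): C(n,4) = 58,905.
36

Solution: C(n,4) = n(n−1)(n−2)(n−3)/4! is increasing in n, and n(n−1)(n−2)(n−3) = 4!·58,905 = 1,413,720 ≈ (n−1.5)^4 gives n ≈ 36.0. Check: C(34,4) = 46,376, C(35,4) = 52,360, C(36,4) = 58,905 ✓. So n = 36.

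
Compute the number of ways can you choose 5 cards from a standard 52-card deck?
2,598,960

Explanation: C(52,5) = 2,598,960.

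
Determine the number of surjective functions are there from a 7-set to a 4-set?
8,400

Explanation: Onto functions = 4! × S(7,4)
First compute S(7,4) via recurrence:
Using the Stirling recurrence: S(n,k) = k·S(n-1,k) + S(n-1,k-1)
S(7,4) = 4·S(6,4) + S(6,3)
         = 4·65 + 90
         = 260 + 90
         = 350
Then: 24 × 350 = 8,400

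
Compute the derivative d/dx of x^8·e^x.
(8x^7 + x^8)e^x

Explanation: Product rule: d/dx[x^8]·e^x + x^8·d/dx[e^x] = 8x^{7}e^x + x^8e^x.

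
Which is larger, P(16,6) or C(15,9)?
P(16,6)

Solution: P(16,6)=5,765,760, C(15,9)=5,005.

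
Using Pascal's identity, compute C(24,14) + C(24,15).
C(24,14) + C(24,15) = C(25,15) = 3,268,760.

Answer: 3,268,760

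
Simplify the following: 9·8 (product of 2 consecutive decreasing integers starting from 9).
This is P(9,2) = 9!/(7)! = 72.

Answer: 72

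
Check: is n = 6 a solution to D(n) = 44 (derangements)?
No

Working:
D(6) = (6-1)·[D(5) + D(4)] = 5·[44 + 9] = 265, which does not equal 44.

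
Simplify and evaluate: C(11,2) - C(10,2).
10

Working:
C(11,2) - C(10,2) = C(10,1) = 10.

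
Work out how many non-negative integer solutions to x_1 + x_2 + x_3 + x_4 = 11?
364

Solution: C(11+4-1, 4-1) = 364.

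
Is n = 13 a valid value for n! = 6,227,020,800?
Yes

Working:
13! = 13·12! = 13·479,001,600 = 6,227,020,800, which equals 6,227,020,800.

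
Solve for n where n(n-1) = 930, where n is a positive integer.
31

Explanation: n² − n − 930 = 0, so n = (1 ± √(1 + 4·930))/2 = (1 ± √3,721)/2 = (1 ± 61)/2, i.e. n = 31 or n = -30. Taking the positive root, n = 31 (check: 31×30 = 930).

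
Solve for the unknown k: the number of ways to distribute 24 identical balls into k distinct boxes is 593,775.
7

Stars and bars: the count is C(24+k−1, k−1), increasing in k. k=5: C(28,4) = 20,475, k=6: C(29,5) = 118,755, k=7: C(30,6) = 593,775 ✓. So k = 7.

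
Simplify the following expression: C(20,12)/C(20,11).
C(n,k+1)/C(n,k) = (n−k)/(k+1). Here (20−11)/(11+1) = 9/12 = 3/4.
Final answer: 3/4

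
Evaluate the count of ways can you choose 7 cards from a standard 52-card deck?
133,784,560

Explanation: C(52,7) = 133,784,560.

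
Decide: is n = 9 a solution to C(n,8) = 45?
No

Solution: C(9,8) = 9·8·7·6·5·4·3·2/8! = 362,880/40,320 = 9, which does not equal 45.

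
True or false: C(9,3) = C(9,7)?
False
C(9,3) = 84 but C(9,7) = 36; symmetry gives C(9,3) = C(9,6), not C(9,7).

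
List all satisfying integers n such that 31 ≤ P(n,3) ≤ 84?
P(4,3)=24; P(5,3)=60; P(6,3)=120. So valid n = 5.

Answer: 5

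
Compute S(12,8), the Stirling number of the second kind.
159,027

Solution: Using the Stirling recurrence: S(n,k) = k·S(n-1,k) + S(n-1,k-1)
S(12,8) = 8·S(11,8) + S(11,7)
         = 8·11880 + 63987
         = 95040 + 63987
         = 159,027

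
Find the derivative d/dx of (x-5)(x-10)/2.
d/dx[(x-5)(x-10)] = (x-10) + (x-5) = 2x - 15. Dividing by 2 gives (2x - 15)/2.
Final answer: (2x - 15)/2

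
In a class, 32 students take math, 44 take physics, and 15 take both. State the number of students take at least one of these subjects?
61
|A∪B| = |A|+|B|-|A∩B| = 32+44-15 = 61.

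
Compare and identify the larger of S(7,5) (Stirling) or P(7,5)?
S(7,5) = 5·S(6,5) + S(6,4) = 5·15 + 65 = 140; P(7,5) = 2,520.
Final answer: P(7,5)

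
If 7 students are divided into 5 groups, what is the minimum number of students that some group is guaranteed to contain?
Pigeonhole: ⌈7/5⌉ = 2.
Final answer: 2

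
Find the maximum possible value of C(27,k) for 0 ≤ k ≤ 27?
Maximum at k = 13 or k = 14: C(27,13) = 20,058,300.
Final answer: 20,058,300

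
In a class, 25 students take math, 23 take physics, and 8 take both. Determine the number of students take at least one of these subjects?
40

Explanation: |A∪B| = |A|+|B|-|A∩B| = 25+23-8 = 40.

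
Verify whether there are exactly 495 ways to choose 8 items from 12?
True
C(12,8) = 495.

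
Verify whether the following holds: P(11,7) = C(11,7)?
False

Working:
P(11,7) = 1,663,200 but C(11,7) = 330; they differ by a factor of 7! = 5040, so the statement does not hold.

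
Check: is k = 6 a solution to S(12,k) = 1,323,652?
S(12,6) = 6·S(11,6) + S(11,5) = 6·179,487 + 246,730 = 1,323,652, which equals 1,323,652.
Final answer: Yes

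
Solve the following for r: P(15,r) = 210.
2

Solution: P(15,r) = 15·14·…·(15−r+1), a product of r factors. Multiplying down from 15: 15 = 15; 15·14 = 210 ✓ (2 factors). So r = 2.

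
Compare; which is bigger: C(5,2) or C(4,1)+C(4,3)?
C(5,2)

Reasoning: C(5,2)=10; C(4,1)+C(4,3)=4+4=8.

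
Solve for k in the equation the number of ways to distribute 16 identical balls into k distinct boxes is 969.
4

Reasoning: Stars and bars: the count is C(16+k−1, k−1), increasing in k. k=2: C(17,1) = 17, k=3: C(18,2) = 153, k=4: C(19,3) = 969 ✓. So k = 4.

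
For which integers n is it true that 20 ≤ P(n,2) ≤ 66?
P(4,2)=12; P(5,2)=20; P(6,2)=30; P(7,2)=42; P(8,2)=56; P(9,2)=72. So valid n = 5, 6, 7, 8.
Final answer: 5, 6, 7, 8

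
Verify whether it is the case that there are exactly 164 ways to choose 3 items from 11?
False

Working:
C(11,3) = 165 ≠ 164.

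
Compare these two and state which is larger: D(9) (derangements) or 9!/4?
D(9) = (9-1)·[D(8) + D(7)] = 8·[14,833 + 1,854] = 133,496; 9!/4 = 362,880/4 = 90,720.

Answer: D(9)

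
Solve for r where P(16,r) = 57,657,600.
7

P(16,r) = 16·15·…·(16−r+1), a product of r factors. Multiplying down from 16: 16 = 16; 16·15 = 240; 16·15·14 = 3,360; 16·15·14·13 = 43,680; 16·15·14·13·12 = 524,160; 16·15·14·13·12·11 = 5,765,760; 16·15·14·13·12·11·10 = 57,657,600 ✓ (7 factors). So r = 7.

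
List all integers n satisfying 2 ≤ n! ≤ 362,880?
n! is strictly increasing; 2! = 2 and 9! = 362,880, so valid n = 2, 3, 4, 5, 6, 7, 8, 9.

Answer: 2, 3, 4, 5, 6, 7, 8, 9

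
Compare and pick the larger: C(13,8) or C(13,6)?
C(13,6)

C(13,8)=1,287, C(13,6)=1,716.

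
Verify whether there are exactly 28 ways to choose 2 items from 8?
C(8,2) = 28.
Final answer: True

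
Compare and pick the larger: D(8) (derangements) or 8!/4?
D(8)

Reasoning: D(8) = (8-1)·[D(7) + D(6)] = 7·[1,854 + 265] = 14,833; 8!/4 = 40,320/4 = 10,080.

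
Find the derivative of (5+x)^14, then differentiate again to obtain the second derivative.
182(5+x)^12

First derivative: 14(5+x)^{13}. Second derivative: 14·13·(5+x)^{12} = 182(5+x)^{12}.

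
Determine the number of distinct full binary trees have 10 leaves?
4,862
Using the Catalan number formula: C_n = C(2n, n) / (n+1)
C_9 = C(18, 9) / (9+1)
     = 48620 / 10
     = 4,862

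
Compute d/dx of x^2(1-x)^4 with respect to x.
2x^1(1-x)^4 - 4x^2(1-x)^3

Working:
Product rule: 2x^{1}(1-x)^{4} + x^2·(-4)(1-x)^{3}.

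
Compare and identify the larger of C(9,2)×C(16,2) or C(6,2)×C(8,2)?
C(9,2)×C(16,2)=4,320, C(6,2)×C(8,2)=420.

Answer: C(9,2)×C(16,2)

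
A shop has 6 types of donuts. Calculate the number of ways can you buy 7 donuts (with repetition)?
792

Reasoning: Stars and bars: C(7+6-1, 7) = C(12, 7) = 792.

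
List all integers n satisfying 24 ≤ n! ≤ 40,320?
4, 5, 6, 7, 8

n! is strictly increasing; 4! = 24 and 8! = 40,320, so valid n = 4, 5, 6, 7, 8.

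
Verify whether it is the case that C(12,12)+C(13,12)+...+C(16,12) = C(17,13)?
True

Hockey stick identity gives Σ = C(17,13) = 2,380; RHS C(17,13) = 2,380.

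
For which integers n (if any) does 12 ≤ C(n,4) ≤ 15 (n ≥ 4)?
6

C(5,4)=5; C(6,4)=15; C(7,4)=35. So valid n = 6.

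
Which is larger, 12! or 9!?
12!

Solution: 12!=479,001,600, 9!=362,880. 12! > 9!.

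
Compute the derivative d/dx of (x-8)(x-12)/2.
d/dx[(x-8)(x-12)] = (x-12) + (x-8) = 2x - 20. Dividing by 2 gives (2x - 20)/2.
Final answer: (2x - 20)/2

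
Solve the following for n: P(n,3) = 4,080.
P(n,3) = n(n−1)(n−2) is increasing in n; n(n−1)(n−2) ≈ (n−1)^3 = 4,080 gives n ≈ 17.0. Check: P(15,3) = 2,730, P(16,3) = 3,360, P(17,3) = 4,080 ✓. So n = 17.

Answer: 17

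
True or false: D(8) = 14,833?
True

Working:
Derangements of 8 elements: D(8) = (8-1)·[D(7) + D(6)] = 7·[1,854 + 265] = 14,833.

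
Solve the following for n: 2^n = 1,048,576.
20

Explanation: 1,048,576 = 1,024 × 1,024 = 2^10 × 2^10 = 2^20, so n = 20.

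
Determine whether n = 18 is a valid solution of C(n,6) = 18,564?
Yes

Working:
C(18,6) = 18·17·16·15·14·13/6! = 13,366,080/720 = 18,564, which equals 18,564.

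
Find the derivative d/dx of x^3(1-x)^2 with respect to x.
3x^2(1-x)^2 - 2x^3(1-x)^1

Reasoning: Product rule: 3x^{2}(1-x)^{2} + x^3·(-2)(1-x)^{1}.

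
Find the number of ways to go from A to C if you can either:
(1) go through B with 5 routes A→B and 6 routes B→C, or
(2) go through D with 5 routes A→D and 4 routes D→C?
50

Route via B: 5×6=30. Route via D: 5×4=20. Total: 50.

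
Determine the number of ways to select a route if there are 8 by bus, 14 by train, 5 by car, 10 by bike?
By the addition principle: 8 + 14 + 5 + 10 = 37.
Final answer: 37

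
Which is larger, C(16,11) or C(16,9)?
C(16,11)=4,368, C(16,9)=11,440.
Final answer: C(16,9)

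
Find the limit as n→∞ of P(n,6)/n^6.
1

P(n,6) = n(n-1)···(n-5) ≈ n^6 for large n. Limit = 1.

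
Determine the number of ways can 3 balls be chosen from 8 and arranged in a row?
336

P(8,3) = 8!/(8-3)! = 336.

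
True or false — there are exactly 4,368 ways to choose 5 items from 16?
True
C(16,5) = 4,368.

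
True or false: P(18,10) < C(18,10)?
False

Working:
P(18,10) = 158,789,030,400 and C(18,10) = 43,758; P(n,r) = r! × C(n,r) so P > C whenever r ≥ 2.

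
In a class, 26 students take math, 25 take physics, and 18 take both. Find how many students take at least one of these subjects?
33

Working:
|A∪B| = |A|+|B|-|A∩B| = 26+25-18 = 33.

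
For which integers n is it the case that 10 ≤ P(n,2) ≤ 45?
4, 5, 6, 7

Solution: P(3,2)=6; P(4,2)=12; P(5,2)=20; P(6,2)=30; P(7,2)=42; P(8,2)=56. So valid n = 4, 5, 6, 7.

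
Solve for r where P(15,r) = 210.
2

Explanation: P(15,r) = 15·14·…·(15−r+1), a product of r factors. Multiplying down from 15: 15 = 15; 15·14 = 210 ✓ (2 factors). So r = 2.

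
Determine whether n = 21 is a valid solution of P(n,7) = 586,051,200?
P(21,7) = 21·20·19·18·17·16·15 = 586,051,200, which equals 586,051,200.

Answer: Yes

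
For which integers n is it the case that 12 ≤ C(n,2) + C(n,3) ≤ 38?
C(4,2)+C(4,3)=10; C(5,2)+C(5,3)=20; C(6,2)+C(6,3)=35; C(7,2)+C(7,3)=56. So valid n = 5, 6.
Final answer: 5, 6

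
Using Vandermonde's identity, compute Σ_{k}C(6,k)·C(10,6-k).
8,008

Explanation: = C(6+10,6) = C(16,6) = 8,008.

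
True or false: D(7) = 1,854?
True
Derangements of 7 elements: D(7) = (7-1)·[D(6) + D(5)] = 6·[265 + 44] = 1,854.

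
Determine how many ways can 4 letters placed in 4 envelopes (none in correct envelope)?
9

Working:
Using D(n) = (n-1)[D(n-1) + D(n-2)]:
D(4) = (4-1) × [D(3) + D(2)]
      = 3 × [2 + 1]
      = 3 × 3
      = 9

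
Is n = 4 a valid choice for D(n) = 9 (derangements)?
Yes
D(4) = (4-1)·[D(3) + D(2)] = 3·[2 + 1] = 9, which equals 9.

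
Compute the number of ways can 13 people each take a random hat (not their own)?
2,290,792,932

Solution: Using D(n) = (n-1)[D(n-1) + D(n-2)]:
D(13) = (13-1) × [D(12) + D(11)]
      = 12 × [176214841 + 14684570]
      = 12 × 190899411
      = 2,290,792,932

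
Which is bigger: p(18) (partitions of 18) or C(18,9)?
C(18,9)

Pentagonal recurrence p(n) = p(n−1) + p(n−2) − p(n−5) − p(n−7) + …: p(18) = p(17) + p(16) − p(13) − p(11) + p(6) + p(3) = 297 + 231 − 101 − 56 + 11 + 3 = 385; C(18,9) = 48,620.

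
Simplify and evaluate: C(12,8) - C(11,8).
C(12,8) - C(11,8) = C(11,7) = 330.

Answer: 330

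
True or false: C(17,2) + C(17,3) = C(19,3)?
Pascal's identity gives C(18,3) = 816, whereas C(19,3) = 969.
Final answer: False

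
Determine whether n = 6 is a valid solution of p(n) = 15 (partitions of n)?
No

Working:
Pentagonal recurrence p(n) = p(n−1) + p(n−2) − p(n−5) − p(n−7) + …: p(6) = p(5) + p(4) − p(1) = 7 + 5 − 1 = 11, which does not equal 15.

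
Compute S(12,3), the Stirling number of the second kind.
86,526

Solution: Using the Stirling recurrence: S(n,k) = k·S(n-1,k) + S(n-1,k-1)
S(12,3) = 3·S(11,3) + S(11,2)
         = 3·28501 + 1023
         = 85503 + 1023
         = 86,526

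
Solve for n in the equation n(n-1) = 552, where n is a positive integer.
24

Working:
n² − n − 552 = 0, so n = (1 ± √(1 + 4·552))/2 = (1 ± √2,209)/2 = (1 ± 47)/2, i.e. n = 24 or n = -23. Taking the positive root, n = 24 (check: 24×23 = 552).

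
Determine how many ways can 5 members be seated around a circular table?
24

Working:
Circular arrangements: (5-1)! = 24.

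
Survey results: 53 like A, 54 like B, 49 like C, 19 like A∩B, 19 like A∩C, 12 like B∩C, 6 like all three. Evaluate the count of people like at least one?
112
|A∪B∪C| = 53+54+49-19-19-12+6 = 112.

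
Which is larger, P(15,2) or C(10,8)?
P(15,2)=210, C(10,8)=45.

Answer: P(15,2)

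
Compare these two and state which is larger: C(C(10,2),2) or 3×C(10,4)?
C(C(10,2),2)

C(C(10,2),2)=990, 3×C(10,4)=630.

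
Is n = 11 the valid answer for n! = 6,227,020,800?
11! = 11·10! = 11·3,628,800 = 39,916,800, which does not equal 6,227,020,800.

Answer: No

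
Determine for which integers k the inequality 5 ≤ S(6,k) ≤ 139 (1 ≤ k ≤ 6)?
S(6,1)=1; S(6,2)=31; S(6,3)=90; S(6,4)=65; S(6,5)=15; S(6,6)=1. So valid k = 2, 3, 4, 5.

Answer: 2, 3, 4, 5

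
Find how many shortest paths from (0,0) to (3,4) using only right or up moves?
35

Working:
Choose 3 rights from 7 moves: C(7,3) = 35.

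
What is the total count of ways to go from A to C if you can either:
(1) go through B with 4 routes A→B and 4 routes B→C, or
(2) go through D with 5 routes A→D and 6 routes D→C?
46

Explanation: Route via B: 4×4=16. Route via D: 5×6=30. Total: 46.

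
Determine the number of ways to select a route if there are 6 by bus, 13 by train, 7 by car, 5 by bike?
31

Working:
By the addition principle: 6 + 13 + 7 + 5 = 31.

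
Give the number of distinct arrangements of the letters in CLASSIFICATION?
Word has 14 letters (C=2, L=1, A=2, S=2, I=3, F=1, T=1, O=1, N=1). Arrangements: 14!/Π(k!) = 1,816,214,400.

Answer: 1,816,214,400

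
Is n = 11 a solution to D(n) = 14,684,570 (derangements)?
Yes
D(11) = (11-1)·[D(10) + D(9)] = 10·[1,334,961 + 133,496] = 14,684,570, which equals 14,684,570.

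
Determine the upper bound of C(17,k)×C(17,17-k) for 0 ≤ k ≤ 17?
C(17,k)·C(17,17-k) = C(17,k)², maximised at the centre k = 8: C(17,8)² = 590,976,100.
Final answer: 590,976,100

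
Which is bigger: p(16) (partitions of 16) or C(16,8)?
C(16,8)

Reasoning: Pentagonal recurrence p(n) = p(n−1) + p(n−2) − p(n−5) − p(n−7) + …: p(16) = p(15) + p(14) − p(11) − p(9) + p(4) + p(1) = 176 + 135 − 56 − 30 + 5 + 1 = 231; C(16,8) = 12,870.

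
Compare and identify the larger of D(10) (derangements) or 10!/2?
10!/2

Solution: D(10) = (10-1)·[D(9) + D(8)] = 9·[133,496 + 14,833] = 1,334,961; 10!/2 = 3,628,800/2 = 1,814,400.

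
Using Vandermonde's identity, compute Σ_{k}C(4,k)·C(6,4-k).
210

= C(4+6,4) = C(10,4) = 210.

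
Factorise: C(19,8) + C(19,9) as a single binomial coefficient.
By Pascal's identity: C(19,8) + C(19,9) = C(20,9) = 167,960.
Final answer: C(20,9)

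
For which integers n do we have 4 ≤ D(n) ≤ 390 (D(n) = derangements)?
4, 5, 6

Solution: Using D(n) = (n−1)[D(n−1) + D(n−2)] with D(1)=0, D(2)=1: D(3)=2; D(4)=9; D(5)=44; D(6)=265; D(7)=1,854. So valid n = 4, 5, 6.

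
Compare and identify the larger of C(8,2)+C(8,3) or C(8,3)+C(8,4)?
C(8,3)+C(8,4)

Explanation: First=84, Second=126.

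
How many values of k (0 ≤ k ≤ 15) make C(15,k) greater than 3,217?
4

Reasoning: Row 15 is unimodal and symmetric about k=15/2. C(15,5)=3,003 ≤ 3,217; C(15,6)=5,005 > 3,217; by symmetry C(15,k) > 3,217 for k = 6..9. That's 9 - 6 + 1 = 4 values.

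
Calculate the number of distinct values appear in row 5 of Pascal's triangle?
3

Solution: Row 5 has entries C(5,0)..C(5,5); by symmetry C(5,k)=C(5,5-k), giving 3 distinct values.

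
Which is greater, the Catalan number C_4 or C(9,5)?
C(9,5)
C_4 = C(8,4)/(4+1) = 70/5 = 14; C(9,5) = 126.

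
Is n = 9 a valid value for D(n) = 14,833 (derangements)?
No

Solution: D(9) = (9-1)·[D(8) + D(7)] = 8·[14,833 + 1,854] = 133,496, which does not equal 14,833.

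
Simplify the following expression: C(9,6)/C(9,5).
C(n,k+1)/C(n,k) = (n−k)/(k+1). Here (9−5)/(5+1) = 4/6 = 2/3.
Final answer: 2/3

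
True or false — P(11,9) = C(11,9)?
False
P(11,9) = 19,958,400 but C(11,9) = 55; they differ by a factor of 9! = 362880, so the statement does not hold.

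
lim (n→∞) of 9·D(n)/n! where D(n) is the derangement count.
9/e

Explanation: D(n)/n! → 1/e, so 9·D(n)/n! → 9/e.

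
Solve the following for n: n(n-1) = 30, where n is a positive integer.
n² − n − 30 = 0, so n = (1 ± √(1 + 4·30))/2 = (1 ± √121)/2 = (1 ± 11)/2, i.e. n = 6 or n = -5. Taking the positive root, n = 6 (check: 6×5 = 30).
Final answer: 6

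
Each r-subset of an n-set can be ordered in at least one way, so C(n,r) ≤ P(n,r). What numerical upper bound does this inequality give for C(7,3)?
P(7,3) = 7·6·5 = 210, so C(7,3) ≤ 210. (The bound is loose by a factor of 3! = 6: C(7,3) = 210/6 = 35.)

Answer: 210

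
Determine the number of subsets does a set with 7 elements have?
128

Solution: Each element can be included or excluded: 2^7 = 128.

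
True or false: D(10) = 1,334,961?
True

Derangements of 10 elements: D(10) = (10-1)·[D(9) + D(8)] = 9·[133,496 + 14,833] = 1,334,961.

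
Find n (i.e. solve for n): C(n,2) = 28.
8

Working:
C(n,2) = n(n−1)/2! is increasing in n, and n(n−1) = 2!·28 = 56 ≈ (n−0.5)^2 gives n ≈ 8.0. Check: C(6,2) = 15, C(7,2) = 21, C(8,2) = 28 ✓. So n = 8.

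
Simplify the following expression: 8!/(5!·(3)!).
56

Reasoning: This is C(8,5) = 56.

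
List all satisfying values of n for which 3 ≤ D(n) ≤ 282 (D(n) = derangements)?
4, 5, 6

Solution: Using D(n) = (n−1)[D(n−1) + D(n−2)] with D(1)=0, D(2)=1: D(3)=2; D(4)=9; D(5)=44; D(6)=265; D(7)=1,854. So valid n = 4, 5, 6.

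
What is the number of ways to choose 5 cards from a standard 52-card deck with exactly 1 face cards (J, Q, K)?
12 face cards and 40 non-face cards: C(12,1) × C(40,4) = 12 × 91,390 = 1,096,680.
Final answer: 1,096,680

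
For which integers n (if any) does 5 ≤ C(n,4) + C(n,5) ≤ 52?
5, 6

Reasoning: C(4,4)+C(4,5)=1; C(5,4)+C(5,5)=6; C(6,4)+C(6,5)=21; C(7,4)+C(7,5)=56. So valid n = 5, 6.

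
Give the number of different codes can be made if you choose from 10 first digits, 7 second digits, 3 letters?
210

Explanation: By the multiplication principle: 10 × 7 × 3 = 210.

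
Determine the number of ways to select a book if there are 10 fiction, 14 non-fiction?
24

Explanation: By the addition principle: 10 + 14 = 24.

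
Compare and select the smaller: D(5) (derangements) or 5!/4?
5!/4
D(5) = (5-1)·[D(4) + D(3)] = 4·[9 + 2] = 44; 5!/4 = 120/4 = 30.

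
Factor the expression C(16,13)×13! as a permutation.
C(16,13)×13! = [16!/(13!(3)!)]×13! = 16!/(3)! = P(16,13) = 3,487,131,648,000.

Answer: P(16,13)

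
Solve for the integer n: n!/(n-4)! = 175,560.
22

Working:
n!/(n-4)! = n×(n-1)×(n-2)×(n-3), a product of 4 consecutive integers ≈ (n−1.5)^4. 175,560^(1/4) + 1.5 ≈ 22.0; check n = 22: 22×21×20×19 = 175,560 ✓. So n = 22.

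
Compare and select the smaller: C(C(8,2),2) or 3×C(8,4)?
3×C(8,4)

Reasoning: C(C(8,2),2)=378, 3×C(8,4)=210.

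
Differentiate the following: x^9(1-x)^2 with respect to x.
9x^8(1-x)^2 - 2x^9(1-x)^1

Working:
Product rule: 9x^{8}(1-x)^{2} + x^9·(-2)(1-x)^{1}.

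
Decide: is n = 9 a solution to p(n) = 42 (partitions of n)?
No

Explanation: Pentagonal recurrence p(n) = p(n−1) + p(n−2) − p(n−5) − p(n−7) + …: p(9) = p(8) + p(7) − p(4) − p(2) = 22 + 15 − 5 − 2 = 30, which does not equal 42.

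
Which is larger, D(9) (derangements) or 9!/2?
9!/2

Reasoning: D(9) = (9-1)·[D(8) + D(7)] = 8·[14,833 + 1,854] = 133,496; 9!/2 = 362,880/2 = 181,440.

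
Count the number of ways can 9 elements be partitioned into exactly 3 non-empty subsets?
3,025

Reasoning: This equals S(9,3), the Stirling number of the 2nd kind.
Using the Stirling recurrence: S(n,k) = k·S(n-1,k) + S(n-1,k-1)
S(9,3) = 3·S(8,3) + S(8,2)
         = 3·966 + 127
         = 2898 + 127
         = 3,025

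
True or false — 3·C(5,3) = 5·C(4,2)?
True

Working:
Absorption identity k·C(n,k) = n·C(n-1,k-1). LHS = 3·10 = 30; RHS = 5·6 = 30.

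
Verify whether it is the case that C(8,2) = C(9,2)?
False
LHS = C(8,2) = 28; RHS = C(9,2) = 36. 28 ≠ 36, so the statement does not hold.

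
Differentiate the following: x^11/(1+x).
(11x^10(1+x) - x^11)/(1+x)²

Reasoning: Quotient rule: [11x^{10}(1+x) - x^11]/(1+x)².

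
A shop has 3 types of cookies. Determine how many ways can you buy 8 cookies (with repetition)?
45

Stars and bars: C(8+3-1, 8) = C(10, 8) = 45.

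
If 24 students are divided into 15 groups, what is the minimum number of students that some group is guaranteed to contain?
2

Working:
Pigeonhole: ⌈24/15⌉ = 2.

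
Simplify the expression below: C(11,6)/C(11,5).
1

Reasoning: C(n,k+1)/C(n,k) = (n−k)/(k+1). Here (11−5)/(5+1) = 6/6 = 1.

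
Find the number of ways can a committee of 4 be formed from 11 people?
330

Working:
C(11,4) = 11! / (4! × (11-4)!)
         = 11! / (4! × 7!)
         = 330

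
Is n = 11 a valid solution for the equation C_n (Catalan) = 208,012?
No

C_11 = C(22,11)/(11+1) = 705,432/12 = 58,786, which does not equal 208,012.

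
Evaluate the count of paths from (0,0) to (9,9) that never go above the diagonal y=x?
Counted by the Catalan number C_9: C_9 = C(18,9)/(9+1) = 48,620/10 = 4,862.

Answer: 4,862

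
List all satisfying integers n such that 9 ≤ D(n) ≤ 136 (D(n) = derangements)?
4, 5

Solution: Using D(n) = (n−1)[D(n−1) + D(n−2)] with D(1)=0, D(2)=1: D(3)=2; D(4)=9; D(5)=44; D(6)=265. So valid n = 4, 5.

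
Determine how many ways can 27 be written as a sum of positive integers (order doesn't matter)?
3,010

Explanation: Pentagonal recurrence p(n) = p(n−1) + p(n−2) − p(n−5) − p(n−7) + …: p(27) = p(26) + p(25) − p(22) − p(20) + p(15) + p(12) − p(5) − p(1) = 2,436 + 1,958 − 1,002 − 627 + 176 + 77 − 7 − 1 = 3,010.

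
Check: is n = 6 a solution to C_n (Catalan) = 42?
No

Solution: C_6 = C(12,6)/(6+1) = 924/7 = 132, which does not equal 42.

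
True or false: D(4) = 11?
Derangements of 4 elements: D(4) = (4-1)·[D(3) + D(2)] = 3·[2 + 1] = 9.

Answer: False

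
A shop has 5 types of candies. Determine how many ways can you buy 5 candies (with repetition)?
126

Solution: Stars and bars: C(5+5-1, 5) = C(9, 5) = 126.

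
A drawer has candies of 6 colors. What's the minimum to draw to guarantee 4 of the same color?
19

Worst case: 3 of each = 18. One more: 19.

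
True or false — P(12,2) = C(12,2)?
False

P(12,2) = 132 but C(12,2) = 66; they differ by a factor of 2! = 2, so the statement does not hold.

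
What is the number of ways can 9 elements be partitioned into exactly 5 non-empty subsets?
6,951

Reasoning: This equals S(9,5), the Stirling number of the 2nd kind.
Using the Stirling recurrence: S(n,k) = k·S(n-1,k) + S(n-1,k-1)
S(9,5) = 5·S(8,5) + S(8,4)
         = 5·1050 + 1701
         = 5250 + 1701
         = 6,951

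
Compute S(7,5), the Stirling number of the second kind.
140

Solution: Using the Stirling recurrence: S(n,k) = k·S(n-1,k) + S(n-1,k-1)
S(7,5) = 5·S(6,5) + S(6,4)
         = 5·15 + 65
         = 75 + 65
         = 140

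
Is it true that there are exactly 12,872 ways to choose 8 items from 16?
False

C(16,8) = 12,870 ≠ 12872.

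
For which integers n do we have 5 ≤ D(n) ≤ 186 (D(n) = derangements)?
Using D(n) = (n−1)[D(n−1) + D(n−2)] with D(1)=0, D(2)=1: D(3)=2; D(4)=9; D(5)=44; D(6)=265. So valid n = 4, 5.
Final answer: 4, 5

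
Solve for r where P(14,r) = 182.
2

Reasoning: P(14,r) = 14·13·…·(14−r+1), a product of r factors. Multiplying down from 14: 14 = 14; 14·13 = 182 ✓ (2 factors). So r = 2.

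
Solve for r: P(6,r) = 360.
P(6,r) = 6·5·…·(6−r+1), a product of r factors. Multiplying down from 6: 6 = 6; 6·5 = 30; 6·5·4 = 120; 6·5·4·3 = 360 ✓ (4 factors). So r = 4.

Answer: 4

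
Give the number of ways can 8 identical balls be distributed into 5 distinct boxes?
495

Reasoning: C(8+5-1, 5-1) = C(12, 4) = 495.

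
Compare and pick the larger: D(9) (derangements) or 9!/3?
D(9)

Explanation: D(9) = (9-1)·[D(8) + D(7)] = 8·[14,833 + 1,854] = 133,496; 9!/3 = 362,880/3 = 120,960.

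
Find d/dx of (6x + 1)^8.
48(6x + 1)^7

Chain rule: 8(6x+1)^{7} × 6 = 48(6x+1)^{7}.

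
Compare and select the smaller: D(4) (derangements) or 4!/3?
4!/3

Explanation: D(4) = (4-1)·[D(3) + D(2)] = 3·[2 + 1] = 9; 4!/3 = 24/3 = 8.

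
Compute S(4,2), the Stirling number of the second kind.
Using the Stirling recurrence: S(n,k) = k·S(n-1,k) + S(n-1,k-1)
S(4,2) = 2·S(3,2) + S(3,1)
         = 2·3 + 1
         = 6 + 1
         = 7

Answer: 7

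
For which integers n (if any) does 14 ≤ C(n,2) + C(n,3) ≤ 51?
5, 6

Explanation: C(4,2)+C(4,3)=10; C(5,2)+C(5,3)=20; C(6,2)+C(6,3)=35; C(7,2)+C(7,3)=56. So valid n = 5, 6.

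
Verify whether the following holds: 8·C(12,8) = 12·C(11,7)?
Absorption identity k·C(n,k) = n·C(n-1,k-1). LHS = 8·495 = 3,960; RHS = 12·330 = 3,960.
Final answer: True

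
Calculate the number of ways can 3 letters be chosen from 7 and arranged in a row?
210

Solution: P(7,3) = 7!/(7-3)! = 210.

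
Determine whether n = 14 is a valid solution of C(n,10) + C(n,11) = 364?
No

Reasoning: C(14,10) + C(14,11) = 1,001 + 364 = 1,365, which does not equal 364.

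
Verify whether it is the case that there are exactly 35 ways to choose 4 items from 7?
True

C(7,4) = 35.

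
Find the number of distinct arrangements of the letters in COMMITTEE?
45,360

Word has 9 letters (C=1, O=1, M=2, I=1, T=2, E=2). Arrangements: 9!/Π(k!) = 45,360.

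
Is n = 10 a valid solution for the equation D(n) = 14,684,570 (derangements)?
No

Explanation: D(10) = (10-1)·[D(9) + D(8)] = 9·[133,496 + 14,833] = 1,334,961, which does not equal 14,684,570.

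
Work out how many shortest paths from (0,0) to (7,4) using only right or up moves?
330

Explanation: Choose 7 rights from 11 moves: C(11,7) = 330.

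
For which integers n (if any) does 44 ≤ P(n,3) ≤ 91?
P(4,3)=24; P(5,3)=60; P(6,3)=120. So valid n = 5.

Answer: 5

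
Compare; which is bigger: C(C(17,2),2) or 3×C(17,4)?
C(C(17,2),2)

Reasoning: C(C(17,2),2)=9,180, 3×C(17,4)=7,140.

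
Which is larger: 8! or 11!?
11!

Reasoning: 8!=40,320, 11!=39,916,800. 11! > 8!.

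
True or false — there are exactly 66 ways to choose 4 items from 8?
False

Explanation: C(8,4) = 70 ≠ 66.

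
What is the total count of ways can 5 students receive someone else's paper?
Using D(n) = (n-1)[D(n-1) + D(n-2)]:
D(5) = (5-1) × [D(4) + D(3)]
      = 4 × [9 + 2]
      = 4 × 11
      = 44
Final answer: 44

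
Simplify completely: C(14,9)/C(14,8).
2/3

Solution: C(n,k+1)/C(n,k) = (n−k)/(k+1). Here (14−8)/(8+1) = 6/9 = 2/3.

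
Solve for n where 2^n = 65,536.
65,536 = 1,024 × 64 = 2^10 × 2^6 = 2^16, so n = 16.

Answer: 16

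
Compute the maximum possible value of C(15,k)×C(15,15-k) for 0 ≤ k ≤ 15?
41,409,225

Working:
C(15,k)·C(15,15-k) = C(15,k)², maximised at the centre k = 7: C(15,7)² = 41,409,225.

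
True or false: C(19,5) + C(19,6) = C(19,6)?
False

Solution: Pascal's identity gives C(20,6) = 38,760, whereas C(19,6) = 27,132.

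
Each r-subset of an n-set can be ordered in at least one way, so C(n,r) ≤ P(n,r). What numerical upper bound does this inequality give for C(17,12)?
2,964,061,900,800

Reasoning: P(17,12) = 17·16·15·14·13·12·11·10·9·8·7·6 = 2,964,061,900,800, so C(17,12) ≤ 2,964,061,900,800. (The bound is loose by a factor of 12! = 479,001,600: C(17,12) = 2,964,061,900,800/479,001,600 = 6,188.)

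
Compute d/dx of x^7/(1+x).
(7x^6(1+x) - x^7)/(1+x)²
Quotient rule: [7x^{6}(1+x) - x^7]/(1+x)².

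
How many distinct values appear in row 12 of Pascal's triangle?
7

Explanation: Row 12 has entries C(12,0)..C(12,12); by symmetry C(12,k)=C(12,12-k), giving 7 distinct values.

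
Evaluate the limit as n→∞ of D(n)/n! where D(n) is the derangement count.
1/e

Solution: D(n)/n! → 1/e ≈ 0.3679 as n → ∞.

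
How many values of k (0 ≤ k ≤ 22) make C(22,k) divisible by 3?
11

Explanation: Checking C(22,k) mod 3 for k = 0..22: divisible at k = 2, 5, 6, 7, 8, 11, 14, 15, 16, 17, 20. That's 11 values.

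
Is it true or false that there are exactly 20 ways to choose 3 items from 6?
C(6,3) = 20.
Final answer: True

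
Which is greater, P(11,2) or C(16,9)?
C(16,9)

Explanation: P(11,2)=110, C(16,9)=11,440.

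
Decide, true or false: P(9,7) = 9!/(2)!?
True

Reasoning: Permutation formula P(n,k) = n!/(n-k)!: 9!/2! = 362,880/2 = 181,440 = P(9,7). The statement holds.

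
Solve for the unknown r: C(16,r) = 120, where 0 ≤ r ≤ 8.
2

Working:
C(16,r) is increasing for 0 ≤ r ≤ 8. Stepping up (C(16,r+1) = C(16,r)·(16−r)/(r+1)): C(16,1) = 16, C(16,2) = 120 ✓. So r = 2.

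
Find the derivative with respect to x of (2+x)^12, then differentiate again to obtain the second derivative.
First derivative: 12(2+x)^{11}. Second derivative: 12·11·(2+x)^{10} = 132(2+x)^{10}.
Final answer: 132(2+x)^10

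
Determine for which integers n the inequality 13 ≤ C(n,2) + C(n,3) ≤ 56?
5, 6, 7

C(4,2)+C(4,3)=10; C(5,2)+C(5,3)=20; C(6,2)+C(6,3)=35; C(7,2)+C(7,3)=56; C(8,2)+C(8,3)=84. So valid n = 5, 6, 7.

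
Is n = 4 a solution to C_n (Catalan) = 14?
Yes
C_4 = C(8,4)/(4+1) = 70/5 = 14, which equals 14.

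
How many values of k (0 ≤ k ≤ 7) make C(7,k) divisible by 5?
2
Checking C(7,k) mod 5 for k = 0..7: divisible at k = 3, 4. That's 2 values.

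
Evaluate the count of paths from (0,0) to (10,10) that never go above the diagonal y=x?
16,796

Working:
Counted by the Catalan number C_10: C_10 = C(20,10)/(10+1) = 184,756/11 = 16,796.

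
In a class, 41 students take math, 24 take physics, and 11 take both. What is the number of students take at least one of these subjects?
54

Working:
|A∪B| = |A|+|B|-|A∩B| = 41+24-11 = 54.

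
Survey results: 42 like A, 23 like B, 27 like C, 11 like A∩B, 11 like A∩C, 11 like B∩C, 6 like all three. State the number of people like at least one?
65
|A∪B∪C| = 42+23+27-11-11-11+6 = 65.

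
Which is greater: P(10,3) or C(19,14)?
P(10,3)=720, C(19,14)=11,628.

Answer: C(19,14)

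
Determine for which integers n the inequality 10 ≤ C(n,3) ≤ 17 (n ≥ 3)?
C(4,3)=4; C(5,3)=10; C(6,3)=20. So valid n = 5.
Final answer: 5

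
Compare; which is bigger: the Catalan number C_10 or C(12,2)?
C_10

Reasoning: C_10 = C(20,10)/(10+1) = 184,756/11 = 16,796; C(12,2) = 66.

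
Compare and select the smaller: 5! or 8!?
5!

Solution: 5!=120, 8!=40,320. 8! > 5!.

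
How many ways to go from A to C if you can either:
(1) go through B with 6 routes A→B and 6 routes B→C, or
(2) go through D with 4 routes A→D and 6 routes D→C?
60

Working:
Route via B: 6×6=36. Route via D: 4×6=24. Total: 60.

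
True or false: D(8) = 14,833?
True

Derangements of 8 elements: D(8) = (8-1)·[D(7) + D(6)] = 7·[1,854 + 265] = 14,833.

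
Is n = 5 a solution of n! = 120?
Yes

Explanation: 5! = 5·4! = 5·24 = 120, which equals 120.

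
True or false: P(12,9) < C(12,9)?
False

Explanation: P(12,9) = 79,833,600 and C(12,9) = 220; P(n,r) = r! × C(n,r) so P > C whenever r ≥ 2.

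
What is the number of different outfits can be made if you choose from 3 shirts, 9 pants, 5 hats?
135

Working:
By the multiplication principle: 3 × 9 × 5 = 135.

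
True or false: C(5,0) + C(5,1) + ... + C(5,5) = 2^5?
True

Explanation: Binomial theorem with x = y = 1: Σ C(5,i) = (1+1)^5 = 2^5 = 32. The statement holds.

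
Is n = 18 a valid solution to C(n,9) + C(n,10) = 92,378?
Yes

Reasoning: C(18,9) + C(18,10) = 48,620 + 43,758 = 92,378, which equals 92,378.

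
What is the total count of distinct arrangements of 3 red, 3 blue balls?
20

Solution: Multinomial: 6!/(3! × 3!) = 20.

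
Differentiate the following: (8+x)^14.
14(8+x)^13

Using the power rule: d/dx (8+x)^14 = 14(8+x)^{13}.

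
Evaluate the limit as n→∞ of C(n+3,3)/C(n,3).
1
Both numerator and denominator grow as n^3/3! for large n, so the ratio → 1.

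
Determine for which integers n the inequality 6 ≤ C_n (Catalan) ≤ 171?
4, 5, 6

Explanation: C_3=5; C_4=14; C_5=42; C_6=132; C_7=429. So valid n = 4, 5, 6.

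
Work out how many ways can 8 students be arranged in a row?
40,320
Arrangements of 8 distinct objects: 8! = 40,320.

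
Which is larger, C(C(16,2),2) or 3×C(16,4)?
C(C(16,2),2)
C(C(16,2),2)=7,140, 3×C(16,4)=5,460.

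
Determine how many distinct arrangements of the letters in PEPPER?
60

Word has 6 letters (P=3, E=2, R=1). Arrangements: 6!/Π(k!) = 60.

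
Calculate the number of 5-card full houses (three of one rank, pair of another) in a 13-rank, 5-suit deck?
15,600
Triple rank: 13. Triple suits: C(5,3)=10. Pair rank: 12. Pair suits: C(5,2)=10. Total: 15,600.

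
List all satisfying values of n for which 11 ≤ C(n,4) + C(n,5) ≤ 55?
C(5,4)+C(5,5)=6; C(6,4)+C(6,5)=21; C(7,4)+C(7,5)=56. So valid n = 6.

Answer: 6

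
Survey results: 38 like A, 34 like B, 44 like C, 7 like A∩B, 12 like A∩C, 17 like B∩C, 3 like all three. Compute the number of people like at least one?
83

Reasoning: |A∪B∪C| = 38+34+44-7-12-17+3 = 83.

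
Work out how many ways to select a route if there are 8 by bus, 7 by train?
By the addition principle: 8 + 7 = 15.

Answer: 15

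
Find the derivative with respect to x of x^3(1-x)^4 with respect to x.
Product rule: 3x^{2}(1-x)^{4} + x^3·(-4)(1-x)^{3}.

Answer: 3x^2(1-x)^4 - 4x^3(1-x)^3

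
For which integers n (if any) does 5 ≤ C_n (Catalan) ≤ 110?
3, 4, 5

Reasoning: C_2=2; C_3=5; C_4=14; C_5=42; C_6=132. So valid n = 3, 4, 5.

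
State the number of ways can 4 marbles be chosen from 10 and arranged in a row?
P(10,4) = 10!/(10-4)! = 5,040.
Final answer: 5,040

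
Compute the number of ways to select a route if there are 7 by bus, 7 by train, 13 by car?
27

By the addition principle: 7 + 7 + 13 = 27.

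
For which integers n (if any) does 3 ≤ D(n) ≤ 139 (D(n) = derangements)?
Using D(n) = (n−1)[D(n−1) + D(n−2)] with D(1)=0, D(2)=1: D(3)=2; D(4)=9; D(5)=44; D(6)=265. So valid n = 4, 5.

Answer: 4, 5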